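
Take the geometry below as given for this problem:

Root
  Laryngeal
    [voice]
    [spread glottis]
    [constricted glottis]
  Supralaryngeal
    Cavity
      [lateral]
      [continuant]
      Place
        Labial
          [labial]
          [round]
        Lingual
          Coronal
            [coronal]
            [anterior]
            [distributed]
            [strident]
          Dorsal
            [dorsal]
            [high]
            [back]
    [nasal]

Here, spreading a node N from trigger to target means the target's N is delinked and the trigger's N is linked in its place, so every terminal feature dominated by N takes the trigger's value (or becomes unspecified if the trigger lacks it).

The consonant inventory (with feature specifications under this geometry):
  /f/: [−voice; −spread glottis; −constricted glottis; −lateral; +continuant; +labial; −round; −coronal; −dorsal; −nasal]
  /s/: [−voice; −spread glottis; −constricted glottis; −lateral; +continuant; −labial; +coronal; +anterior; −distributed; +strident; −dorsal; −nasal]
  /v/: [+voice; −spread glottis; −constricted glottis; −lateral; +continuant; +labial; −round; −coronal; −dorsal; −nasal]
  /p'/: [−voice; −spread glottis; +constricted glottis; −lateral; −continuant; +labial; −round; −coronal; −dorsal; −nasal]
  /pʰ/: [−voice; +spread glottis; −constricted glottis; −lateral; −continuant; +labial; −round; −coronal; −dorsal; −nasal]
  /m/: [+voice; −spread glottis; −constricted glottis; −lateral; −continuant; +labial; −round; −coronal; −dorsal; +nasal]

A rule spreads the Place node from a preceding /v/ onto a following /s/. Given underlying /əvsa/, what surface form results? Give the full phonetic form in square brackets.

[əvfa]

Terminals under Place in this geometry: [labial], [round], [coronal], [anterior], [distributed], [strident], [dorsal], [high], [back].
After delinking /s/'s Place and linking /v/'s, the affected terminals become [+labial], [−round], [−coronal], [−dorsal]; [voice], [spread glottis], [constricted glottis], … (outside Place) are retained from /s/.
Among the inventory, only /f/ has exactly this specification, giving the surface form [əvfa].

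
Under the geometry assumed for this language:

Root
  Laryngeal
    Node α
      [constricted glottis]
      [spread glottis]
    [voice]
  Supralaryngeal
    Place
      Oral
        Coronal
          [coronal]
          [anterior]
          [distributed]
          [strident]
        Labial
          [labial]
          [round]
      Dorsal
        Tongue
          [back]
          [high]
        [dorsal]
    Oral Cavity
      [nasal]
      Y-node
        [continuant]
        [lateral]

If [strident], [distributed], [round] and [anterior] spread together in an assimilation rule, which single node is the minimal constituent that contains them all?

Oral

[strident]: Root / Supralaryngeal / Place / Oral / Coronal / [strident].
[distributed]: Root / Supralaryngeal / Place / Oral / Coronal / [distributed].
[round]: Root / Supralaryngeal / Place / Oral / Labial / [round].
[anterior]: Root / Supralaryngeal / Place / Oral / Coronal / [anterior].
Oral is the lowest common ancestor — every listed feature sits under it, and no single subconstituent of Oral covers them all.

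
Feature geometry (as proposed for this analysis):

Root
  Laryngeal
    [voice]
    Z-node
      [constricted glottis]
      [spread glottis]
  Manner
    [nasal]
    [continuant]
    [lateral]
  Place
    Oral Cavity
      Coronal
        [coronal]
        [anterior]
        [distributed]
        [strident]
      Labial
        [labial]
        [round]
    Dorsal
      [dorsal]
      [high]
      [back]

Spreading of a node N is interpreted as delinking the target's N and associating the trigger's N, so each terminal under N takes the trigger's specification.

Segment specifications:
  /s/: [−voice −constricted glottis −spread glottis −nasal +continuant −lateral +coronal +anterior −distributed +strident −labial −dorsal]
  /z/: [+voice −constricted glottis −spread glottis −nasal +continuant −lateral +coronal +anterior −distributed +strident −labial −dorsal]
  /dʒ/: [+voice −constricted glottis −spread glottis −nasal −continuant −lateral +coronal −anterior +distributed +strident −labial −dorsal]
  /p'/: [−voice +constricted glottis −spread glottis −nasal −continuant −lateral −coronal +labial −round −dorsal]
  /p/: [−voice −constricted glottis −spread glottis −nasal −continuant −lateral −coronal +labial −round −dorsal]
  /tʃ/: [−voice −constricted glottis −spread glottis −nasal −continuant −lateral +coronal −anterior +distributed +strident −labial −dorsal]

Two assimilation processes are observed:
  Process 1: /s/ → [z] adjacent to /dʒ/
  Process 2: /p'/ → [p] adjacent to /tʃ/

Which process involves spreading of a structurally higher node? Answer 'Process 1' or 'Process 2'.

In Process 1, [voice] changes, so the minimal spreading node is [voice] at depth 2.
Process 2: the feature that changes is [constricted glottis]; the minimal node is [constricted glottis] (depth 3).
[voice] (depth 2) sits above [constricted glottis] (depth 3), making Process 1 the one with the higher spreading node.

Process 1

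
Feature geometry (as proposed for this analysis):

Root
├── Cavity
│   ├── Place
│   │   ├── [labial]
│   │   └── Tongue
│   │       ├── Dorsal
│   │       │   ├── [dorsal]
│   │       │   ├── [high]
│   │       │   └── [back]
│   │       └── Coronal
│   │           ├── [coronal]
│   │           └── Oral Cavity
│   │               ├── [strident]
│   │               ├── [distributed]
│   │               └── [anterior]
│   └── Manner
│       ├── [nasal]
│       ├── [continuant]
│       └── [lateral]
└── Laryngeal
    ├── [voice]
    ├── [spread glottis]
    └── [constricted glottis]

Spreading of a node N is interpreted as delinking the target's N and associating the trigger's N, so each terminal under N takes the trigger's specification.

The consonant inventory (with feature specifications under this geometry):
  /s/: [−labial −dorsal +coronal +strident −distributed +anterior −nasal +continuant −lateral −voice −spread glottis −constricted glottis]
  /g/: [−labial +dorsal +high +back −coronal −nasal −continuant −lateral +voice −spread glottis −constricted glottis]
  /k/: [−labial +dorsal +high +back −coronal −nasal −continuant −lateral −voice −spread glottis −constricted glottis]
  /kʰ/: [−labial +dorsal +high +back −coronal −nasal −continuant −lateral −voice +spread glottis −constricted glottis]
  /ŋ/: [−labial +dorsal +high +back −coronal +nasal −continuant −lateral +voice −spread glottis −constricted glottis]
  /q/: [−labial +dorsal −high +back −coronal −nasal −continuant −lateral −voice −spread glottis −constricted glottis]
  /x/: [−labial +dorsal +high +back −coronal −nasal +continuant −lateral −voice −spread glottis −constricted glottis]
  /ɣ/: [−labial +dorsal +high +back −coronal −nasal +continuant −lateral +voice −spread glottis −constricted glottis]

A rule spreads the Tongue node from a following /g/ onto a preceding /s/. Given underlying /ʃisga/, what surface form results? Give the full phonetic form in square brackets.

Tongue immediately or transitively dominates [dorsal], [high], [back], [coronal], [strident], [distributed], [anterior].
Spreading Tongue from /g/ onto /s/ replaces those values with /g/'s: [+dorsal], [+high], [+back], [−coronal]. Features outside Tongue ([labial], [nasal], [continuant], …) stay as in /s/.
The resulting bundle matches /x/ in the inventory; substituting it for /s/ gives [ʃixga].

[ʃixga]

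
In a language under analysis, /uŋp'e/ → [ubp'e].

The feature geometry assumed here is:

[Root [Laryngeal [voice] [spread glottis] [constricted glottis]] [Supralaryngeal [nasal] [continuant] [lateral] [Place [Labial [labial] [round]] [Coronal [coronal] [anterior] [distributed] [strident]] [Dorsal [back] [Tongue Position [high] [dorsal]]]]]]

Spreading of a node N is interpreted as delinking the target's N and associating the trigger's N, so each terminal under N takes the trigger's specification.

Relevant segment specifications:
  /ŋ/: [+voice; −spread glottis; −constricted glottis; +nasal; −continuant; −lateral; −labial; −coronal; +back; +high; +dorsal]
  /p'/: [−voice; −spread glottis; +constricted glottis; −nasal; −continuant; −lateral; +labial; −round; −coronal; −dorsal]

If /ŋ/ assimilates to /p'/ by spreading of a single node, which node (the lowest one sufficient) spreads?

/ŋ/ and [b] differ in [nasal], [labial], [round], [dorsal], [high], [back]; every other specified feature is identical.
In this geometry the lowest node dominating all of them is Supralaryngeal: every daughter of Supralaryngeal dominates only a proper subset, so no lower node suffices.
Spreading Supralaryngeal from /p'/ overwrites each of those terminals with /p'/'s values, yielding exactly [b].
Had Root spread, [constricted glottis], [voice] would have taken /p'/'s values; they stay as in /ŋ/, confirming the spreading constituent is exactly Supralaryngeal.

Supralaryngeal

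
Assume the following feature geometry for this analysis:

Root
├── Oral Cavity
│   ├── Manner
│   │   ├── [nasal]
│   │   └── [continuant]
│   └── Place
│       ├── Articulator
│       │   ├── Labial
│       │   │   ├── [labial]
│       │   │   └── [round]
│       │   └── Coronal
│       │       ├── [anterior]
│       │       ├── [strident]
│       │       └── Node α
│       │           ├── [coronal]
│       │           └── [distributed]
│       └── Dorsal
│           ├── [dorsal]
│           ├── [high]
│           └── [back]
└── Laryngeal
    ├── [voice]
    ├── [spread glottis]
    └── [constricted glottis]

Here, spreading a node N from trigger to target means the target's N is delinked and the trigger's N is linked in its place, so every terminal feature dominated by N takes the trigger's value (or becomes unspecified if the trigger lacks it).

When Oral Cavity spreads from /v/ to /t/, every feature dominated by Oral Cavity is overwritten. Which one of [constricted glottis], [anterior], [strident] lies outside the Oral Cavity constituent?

The terminals dominated by Oral Cavity are [nasal], [continuant], [labial], [round], [anterior], [strident], [coronal], [distributed], [dorsal], [high], [back].
Of the listed options, [anterior], [strident] are among these and would be overwritten by spreading Oral Cavity.
[constricted glottis] is not within the Oral Cavity subtree (it hangs from Laryngeal), so /t/'s [constricted glottis] value survives.

[constricted glottis]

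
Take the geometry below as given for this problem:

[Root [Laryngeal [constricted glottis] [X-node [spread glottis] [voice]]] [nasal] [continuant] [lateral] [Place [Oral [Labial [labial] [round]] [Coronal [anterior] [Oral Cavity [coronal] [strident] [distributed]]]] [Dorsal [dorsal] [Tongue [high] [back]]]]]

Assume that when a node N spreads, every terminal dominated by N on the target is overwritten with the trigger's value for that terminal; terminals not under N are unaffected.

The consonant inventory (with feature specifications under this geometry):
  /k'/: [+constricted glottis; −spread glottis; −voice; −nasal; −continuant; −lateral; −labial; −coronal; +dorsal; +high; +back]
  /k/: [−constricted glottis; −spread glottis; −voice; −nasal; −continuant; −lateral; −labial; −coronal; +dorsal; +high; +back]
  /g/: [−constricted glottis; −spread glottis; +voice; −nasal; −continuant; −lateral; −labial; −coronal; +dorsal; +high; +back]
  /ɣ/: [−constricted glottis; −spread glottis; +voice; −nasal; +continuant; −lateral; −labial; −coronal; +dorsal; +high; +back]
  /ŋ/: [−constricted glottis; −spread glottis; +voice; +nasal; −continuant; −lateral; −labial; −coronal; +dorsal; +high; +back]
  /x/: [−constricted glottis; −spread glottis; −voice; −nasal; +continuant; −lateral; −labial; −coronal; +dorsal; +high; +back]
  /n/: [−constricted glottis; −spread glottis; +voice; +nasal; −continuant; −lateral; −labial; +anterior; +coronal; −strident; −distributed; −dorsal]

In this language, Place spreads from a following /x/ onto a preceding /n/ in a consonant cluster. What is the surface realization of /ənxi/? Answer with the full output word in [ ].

[əŋxi]

Place immediately or transitively dominates [labial], [round], [anterior], [coronal], [strident], [distributed], [dorsal], [high], [back].
Spreading Place from /x/ onto /n/ replaces those values with /x/'s: [−labial], [−coronal], [+dorsal], [+high], [+back]. Features outside Place ([constricted glottis], [spread glottis], [voice], …) stay as in /n/.
The resulting bundle matches /ŋ/ in the inventory; substituting it for /n/ gives [əŋxi].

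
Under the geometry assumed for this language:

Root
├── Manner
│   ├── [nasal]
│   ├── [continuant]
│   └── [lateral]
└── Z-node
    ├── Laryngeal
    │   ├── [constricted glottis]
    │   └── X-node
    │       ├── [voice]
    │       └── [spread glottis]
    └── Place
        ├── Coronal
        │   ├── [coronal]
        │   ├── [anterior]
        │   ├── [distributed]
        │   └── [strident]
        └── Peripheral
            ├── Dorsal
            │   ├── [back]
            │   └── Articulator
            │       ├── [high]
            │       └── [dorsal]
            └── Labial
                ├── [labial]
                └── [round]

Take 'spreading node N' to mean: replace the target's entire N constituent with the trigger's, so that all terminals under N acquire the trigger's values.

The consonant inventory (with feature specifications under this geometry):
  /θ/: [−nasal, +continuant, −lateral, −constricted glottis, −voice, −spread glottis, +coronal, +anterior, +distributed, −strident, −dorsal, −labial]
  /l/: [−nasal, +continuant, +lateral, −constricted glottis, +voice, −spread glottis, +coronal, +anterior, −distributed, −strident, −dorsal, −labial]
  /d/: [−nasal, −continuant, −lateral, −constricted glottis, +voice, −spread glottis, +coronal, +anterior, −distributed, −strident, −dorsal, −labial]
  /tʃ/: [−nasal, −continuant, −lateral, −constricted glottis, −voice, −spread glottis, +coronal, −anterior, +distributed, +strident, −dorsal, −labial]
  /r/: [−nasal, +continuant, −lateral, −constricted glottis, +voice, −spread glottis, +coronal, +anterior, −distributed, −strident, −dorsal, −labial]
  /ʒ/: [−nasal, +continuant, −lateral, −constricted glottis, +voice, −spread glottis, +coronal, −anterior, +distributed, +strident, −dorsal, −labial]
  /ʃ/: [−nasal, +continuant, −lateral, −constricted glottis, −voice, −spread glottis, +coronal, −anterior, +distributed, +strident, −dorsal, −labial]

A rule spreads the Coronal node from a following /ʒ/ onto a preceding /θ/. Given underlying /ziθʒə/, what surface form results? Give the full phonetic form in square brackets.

[ziʃʒə]

Terminals under Coronal in this geometry: [coronal], [anterior], [distributed], [strident].
Spreading Coronal from /ʒ/ onto /θ/ replaces those values with /ʒ/'s: [+coronal], [−anterior], [+distributed], [+strident]. Features outside Coronal ([nasal], [continuant], [lateral], …) stay as in /θ/.
This feature bundle is that of [ʃ], so /ziθʒə/ surfaces as [ziʃʒə].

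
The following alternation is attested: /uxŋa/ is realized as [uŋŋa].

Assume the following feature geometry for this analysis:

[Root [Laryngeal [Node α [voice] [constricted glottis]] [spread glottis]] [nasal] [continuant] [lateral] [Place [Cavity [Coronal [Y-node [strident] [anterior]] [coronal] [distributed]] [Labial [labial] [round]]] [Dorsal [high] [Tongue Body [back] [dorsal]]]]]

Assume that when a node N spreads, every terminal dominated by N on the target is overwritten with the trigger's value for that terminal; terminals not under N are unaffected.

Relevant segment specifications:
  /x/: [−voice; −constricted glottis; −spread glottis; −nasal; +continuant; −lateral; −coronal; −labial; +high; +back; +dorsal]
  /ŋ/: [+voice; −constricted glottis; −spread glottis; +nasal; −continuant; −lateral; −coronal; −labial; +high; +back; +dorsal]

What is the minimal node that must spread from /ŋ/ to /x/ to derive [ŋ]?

Root

The alternation /x/ → [ŋ] changes [voice], [nasal], [continuant] and nothing else.
The smallest constituent containing every changed terminal is Root — each of its daughters lacks at least one of the affected features.
Spreading Root from /ŋ/ overwrites each of those terminals with /ŋ/'s values, yielding exactly [ŋ].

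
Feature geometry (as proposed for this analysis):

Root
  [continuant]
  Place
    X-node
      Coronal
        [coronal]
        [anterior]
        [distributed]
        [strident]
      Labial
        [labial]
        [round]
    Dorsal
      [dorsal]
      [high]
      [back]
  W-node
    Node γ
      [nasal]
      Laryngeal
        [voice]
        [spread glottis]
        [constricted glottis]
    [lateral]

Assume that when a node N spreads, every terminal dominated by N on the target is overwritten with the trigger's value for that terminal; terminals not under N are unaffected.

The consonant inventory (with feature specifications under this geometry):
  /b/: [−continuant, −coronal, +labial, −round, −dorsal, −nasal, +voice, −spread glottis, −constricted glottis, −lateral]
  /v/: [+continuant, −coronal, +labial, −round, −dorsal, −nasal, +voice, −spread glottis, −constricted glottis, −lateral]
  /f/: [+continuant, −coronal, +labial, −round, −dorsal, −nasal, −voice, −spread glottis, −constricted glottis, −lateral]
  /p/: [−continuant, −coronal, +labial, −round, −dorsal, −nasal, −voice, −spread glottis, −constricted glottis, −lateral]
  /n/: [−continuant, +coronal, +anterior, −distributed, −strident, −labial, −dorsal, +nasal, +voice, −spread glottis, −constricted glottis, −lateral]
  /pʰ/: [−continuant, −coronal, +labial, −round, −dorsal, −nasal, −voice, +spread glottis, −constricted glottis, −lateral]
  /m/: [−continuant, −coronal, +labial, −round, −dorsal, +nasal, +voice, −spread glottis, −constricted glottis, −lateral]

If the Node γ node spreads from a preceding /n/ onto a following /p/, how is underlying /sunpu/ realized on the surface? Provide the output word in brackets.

[sunmu]

The Node γ node dominates the terminals [nasal], [voice], [spread glottis], [constricted glottis].
Spreading Node γ from /n/ onto /p/ replaces those values with /n/'s: [+nasal], [+voice], [−spread glottis], [−constricted glottis]. Features outside Node γ ([continuant], [coronal], [labial], …) stay as in /p/.
The resulting bundle matches /m/ in the inventory; substituting it for /p/ gives [sunmu].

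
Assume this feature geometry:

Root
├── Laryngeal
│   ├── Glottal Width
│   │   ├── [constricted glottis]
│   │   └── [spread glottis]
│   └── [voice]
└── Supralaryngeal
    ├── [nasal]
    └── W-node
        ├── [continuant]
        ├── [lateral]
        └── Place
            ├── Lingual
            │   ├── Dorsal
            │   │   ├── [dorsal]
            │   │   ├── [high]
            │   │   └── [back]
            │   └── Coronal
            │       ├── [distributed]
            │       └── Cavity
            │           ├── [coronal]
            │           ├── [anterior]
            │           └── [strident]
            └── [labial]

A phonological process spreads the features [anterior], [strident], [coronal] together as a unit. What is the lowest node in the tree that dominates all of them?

Cavity

[anterior] is immediately dominated by Cavity.
[strident] is immediately dominated by Cavity.
[coronal] is immediately dominated by Cavity.
The listed terminals split across distinct daughters of Cavity, so Cavity itself is the smallest node containing them all.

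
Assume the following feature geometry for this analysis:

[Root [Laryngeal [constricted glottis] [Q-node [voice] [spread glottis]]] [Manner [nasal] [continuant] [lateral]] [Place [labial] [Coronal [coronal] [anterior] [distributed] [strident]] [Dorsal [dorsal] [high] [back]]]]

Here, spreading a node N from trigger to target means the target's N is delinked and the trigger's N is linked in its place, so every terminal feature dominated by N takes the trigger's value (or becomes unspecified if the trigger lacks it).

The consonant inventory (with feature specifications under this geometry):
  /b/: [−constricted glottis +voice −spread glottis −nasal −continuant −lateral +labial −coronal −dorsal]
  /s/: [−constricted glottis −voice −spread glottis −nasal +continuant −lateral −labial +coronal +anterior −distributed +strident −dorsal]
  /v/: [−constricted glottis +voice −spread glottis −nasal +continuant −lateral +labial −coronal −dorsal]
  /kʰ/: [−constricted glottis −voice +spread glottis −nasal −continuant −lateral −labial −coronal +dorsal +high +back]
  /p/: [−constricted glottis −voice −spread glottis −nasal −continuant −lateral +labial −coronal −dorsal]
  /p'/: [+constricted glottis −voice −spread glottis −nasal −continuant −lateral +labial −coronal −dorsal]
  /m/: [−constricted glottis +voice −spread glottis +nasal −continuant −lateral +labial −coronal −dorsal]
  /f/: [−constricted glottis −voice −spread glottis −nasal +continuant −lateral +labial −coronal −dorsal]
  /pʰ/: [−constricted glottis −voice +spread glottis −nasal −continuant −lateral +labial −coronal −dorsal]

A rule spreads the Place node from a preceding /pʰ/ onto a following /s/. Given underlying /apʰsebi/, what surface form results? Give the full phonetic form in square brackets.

Place immediately or transitively dominates [labial], [coronal], [anterior], [distributed], [strident], [dorsal], [high], [back].
Spreading Place from /pʰ/ onto /s/ replaces those values with /pʰ/'s: [+labial], [−coronal], [−dorsal]. Features outside Place ([constricted glottis], [voice], [spread glottis], …) stay as in /s/.
This feature bundle is that of [f], so /apʰsebi/ surfaces as [apʰfebi].

[apʰfebi]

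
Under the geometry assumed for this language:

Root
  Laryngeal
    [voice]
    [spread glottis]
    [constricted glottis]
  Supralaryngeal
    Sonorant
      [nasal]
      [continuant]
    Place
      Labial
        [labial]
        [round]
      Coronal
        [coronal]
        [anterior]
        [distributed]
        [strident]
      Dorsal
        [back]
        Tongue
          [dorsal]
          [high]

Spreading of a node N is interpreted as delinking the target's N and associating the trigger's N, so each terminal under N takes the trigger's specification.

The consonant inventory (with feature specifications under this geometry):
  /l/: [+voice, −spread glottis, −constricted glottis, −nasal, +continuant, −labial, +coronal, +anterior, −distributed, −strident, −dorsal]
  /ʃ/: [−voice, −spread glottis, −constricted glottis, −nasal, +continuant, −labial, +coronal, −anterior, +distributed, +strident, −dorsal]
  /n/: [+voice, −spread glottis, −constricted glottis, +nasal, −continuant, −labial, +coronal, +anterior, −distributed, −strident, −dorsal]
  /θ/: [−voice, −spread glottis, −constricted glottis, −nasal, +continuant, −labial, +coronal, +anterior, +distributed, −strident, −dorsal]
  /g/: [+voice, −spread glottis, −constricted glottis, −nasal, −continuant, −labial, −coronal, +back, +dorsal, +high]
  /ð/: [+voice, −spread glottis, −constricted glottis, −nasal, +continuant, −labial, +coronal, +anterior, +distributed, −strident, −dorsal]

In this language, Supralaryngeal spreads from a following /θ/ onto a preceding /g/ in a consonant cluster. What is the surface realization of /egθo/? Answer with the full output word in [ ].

[eðθo]

The Supralaryngeal node dominates the terminals [nasal], [continuant], [labial], [round], [coronal], [anterior], [distributed], [strident], [back], [dorsal], [high].
Spreading Supralaryngeal from /θ/ onto /g/ replaces those values with /θ/'s: [−nasal], [+continuant], [−labial], [+coronal], [+anterior], [+distributed], [−strident], [−dorsal]. Features outside Supralaryngeal ([voice], [spread glottis], [constricted glottis]) stay as in /g/.
Among the inventory, only /ð/ has exactly this specification, giving the surface form [eðθo].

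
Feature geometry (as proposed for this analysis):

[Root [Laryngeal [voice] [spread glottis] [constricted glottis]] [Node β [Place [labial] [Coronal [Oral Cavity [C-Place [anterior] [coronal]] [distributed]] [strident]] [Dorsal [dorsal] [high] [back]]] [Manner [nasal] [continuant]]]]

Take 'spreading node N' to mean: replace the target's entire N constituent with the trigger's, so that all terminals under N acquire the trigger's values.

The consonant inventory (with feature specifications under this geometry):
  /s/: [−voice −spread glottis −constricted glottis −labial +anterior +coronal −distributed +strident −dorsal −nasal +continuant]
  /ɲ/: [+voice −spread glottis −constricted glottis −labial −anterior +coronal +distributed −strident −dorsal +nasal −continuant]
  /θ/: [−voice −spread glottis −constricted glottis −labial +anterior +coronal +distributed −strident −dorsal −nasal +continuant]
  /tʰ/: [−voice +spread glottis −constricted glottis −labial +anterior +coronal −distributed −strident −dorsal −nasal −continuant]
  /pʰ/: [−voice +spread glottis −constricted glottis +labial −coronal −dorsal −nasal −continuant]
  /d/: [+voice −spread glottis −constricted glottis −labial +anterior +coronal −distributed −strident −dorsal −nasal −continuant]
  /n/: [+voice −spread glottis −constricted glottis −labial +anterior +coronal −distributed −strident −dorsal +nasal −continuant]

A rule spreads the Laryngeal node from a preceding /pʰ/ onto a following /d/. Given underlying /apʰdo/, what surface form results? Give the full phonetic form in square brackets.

[apʰtʰo]

Terminals under Laryngeal in this geometry: [voice], [spread glottis], [constricted glottis].
The target acquires /pʰ/'s values for everything under Laryngeal — [−voice], [+spread glottis], [−constricted glottis] — while keeping its own [labial], [anterior], [coronal], ….
This feature bundle is that of [tʰ], so /apʰdo/ surfaces as [apʰtʰo].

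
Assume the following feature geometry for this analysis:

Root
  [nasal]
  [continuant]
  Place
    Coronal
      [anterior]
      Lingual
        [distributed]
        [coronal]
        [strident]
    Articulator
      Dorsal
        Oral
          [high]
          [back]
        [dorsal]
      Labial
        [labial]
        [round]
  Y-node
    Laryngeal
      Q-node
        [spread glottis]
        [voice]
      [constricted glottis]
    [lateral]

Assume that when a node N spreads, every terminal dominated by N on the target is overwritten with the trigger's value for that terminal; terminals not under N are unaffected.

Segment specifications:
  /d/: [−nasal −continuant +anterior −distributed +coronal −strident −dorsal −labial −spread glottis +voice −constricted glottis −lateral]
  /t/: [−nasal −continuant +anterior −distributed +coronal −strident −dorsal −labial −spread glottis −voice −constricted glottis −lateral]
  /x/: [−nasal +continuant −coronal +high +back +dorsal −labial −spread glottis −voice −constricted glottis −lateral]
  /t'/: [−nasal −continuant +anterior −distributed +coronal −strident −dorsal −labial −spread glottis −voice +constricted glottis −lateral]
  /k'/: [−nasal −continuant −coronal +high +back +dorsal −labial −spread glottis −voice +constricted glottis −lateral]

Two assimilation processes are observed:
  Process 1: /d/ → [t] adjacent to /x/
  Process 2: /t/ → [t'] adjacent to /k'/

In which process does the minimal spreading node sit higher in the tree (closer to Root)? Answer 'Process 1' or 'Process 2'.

Process 2

Process 1: the feature that changes is [voice]; the minimal node is [voice] (depth 4).
In Process 2, [constricted glottis] changes, so the minimal spreading node is [constricted glottis] at depth 3.
Depth 3 < depth 4; Process 2 involves the structurally higher constituent [constricted glottis].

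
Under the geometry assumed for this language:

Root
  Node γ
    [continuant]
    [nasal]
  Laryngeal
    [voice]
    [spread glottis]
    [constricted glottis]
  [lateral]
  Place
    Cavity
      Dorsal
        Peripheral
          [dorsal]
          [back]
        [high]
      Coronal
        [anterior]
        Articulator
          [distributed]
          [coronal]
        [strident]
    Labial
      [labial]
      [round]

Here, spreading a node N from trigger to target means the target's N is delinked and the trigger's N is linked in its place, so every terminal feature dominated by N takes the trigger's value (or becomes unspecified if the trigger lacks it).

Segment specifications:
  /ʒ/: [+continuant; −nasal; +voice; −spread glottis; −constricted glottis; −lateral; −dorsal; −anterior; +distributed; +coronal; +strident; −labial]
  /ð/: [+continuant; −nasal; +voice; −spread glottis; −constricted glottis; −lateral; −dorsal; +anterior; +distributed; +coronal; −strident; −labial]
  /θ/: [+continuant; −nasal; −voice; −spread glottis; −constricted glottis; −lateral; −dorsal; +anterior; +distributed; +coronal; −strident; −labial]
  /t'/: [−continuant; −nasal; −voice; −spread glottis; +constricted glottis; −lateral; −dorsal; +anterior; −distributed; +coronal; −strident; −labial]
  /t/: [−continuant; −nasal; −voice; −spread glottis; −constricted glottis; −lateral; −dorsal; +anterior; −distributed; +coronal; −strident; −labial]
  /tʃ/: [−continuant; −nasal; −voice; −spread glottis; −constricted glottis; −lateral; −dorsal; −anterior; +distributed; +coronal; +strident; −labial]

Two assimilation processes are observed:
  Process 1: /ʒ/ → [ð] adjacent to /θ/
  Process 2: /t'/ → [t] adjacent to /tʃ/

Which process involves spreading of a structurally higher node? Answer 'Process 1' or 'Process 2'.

Process 2

Process 1 alters [anterior], [strident]; the lowest common ancestor is Coronal (depth 3 from Root).
Process 2 alters [constricted glottis]; the lowest dominating node is [constricted glottis] (depth 2 from Root).
[constricted glottis] (depth 2) sits above Coronal (depth 3), making Process 2 the one with the higher spreading node.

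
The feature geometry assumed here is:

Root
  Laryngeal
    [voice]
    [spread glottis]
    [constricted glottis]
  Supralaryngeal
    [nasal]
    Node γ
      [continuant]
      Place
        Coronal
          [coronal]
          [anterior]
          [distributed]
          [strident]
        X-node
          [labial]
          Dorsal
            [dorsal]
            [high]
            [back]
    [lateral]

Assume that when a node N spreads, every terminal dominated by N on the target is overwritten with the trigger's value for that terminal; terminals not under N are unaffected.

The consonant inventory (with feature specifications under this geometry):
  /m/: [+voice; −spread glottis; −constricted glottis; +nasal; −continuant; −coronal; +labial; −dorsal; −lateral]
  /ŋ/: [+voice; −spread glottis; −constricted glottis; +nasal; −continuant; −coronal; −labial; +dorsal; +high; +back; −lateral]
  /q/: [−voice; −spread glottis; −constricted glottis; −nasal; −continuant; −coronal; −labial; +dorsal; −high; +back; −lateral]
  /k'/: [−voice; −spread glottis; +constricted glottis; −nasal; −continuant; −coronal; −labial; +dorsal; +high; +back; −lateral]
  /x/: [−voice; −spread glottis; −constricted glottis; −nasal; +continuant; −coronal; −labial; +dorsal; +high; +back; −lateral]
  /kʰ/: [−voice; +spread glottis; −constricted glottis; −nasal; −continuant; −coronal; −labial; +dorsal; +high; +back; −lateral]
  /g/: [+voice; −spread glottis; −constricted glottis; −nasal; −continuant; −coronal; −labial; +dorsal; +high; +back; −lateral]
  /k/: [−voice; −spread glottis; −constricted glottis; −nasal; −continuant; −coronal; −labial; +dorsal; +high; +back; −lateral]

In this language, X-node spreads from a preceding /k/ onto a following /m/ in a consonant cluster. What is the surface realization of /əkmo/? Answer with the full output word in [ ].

[əkŋo]

The X-node node dominates the terminals [labial], [dorsal], [high], [back].
The target acquires /k/'s values for everything under X-node — [−labial], [+dorsal], [+high], [+back] — while keeping its own [voice], [spread glottis], [constricted glottis], ….
Among the inventory, only /ŋ/ has exactly this specification, giving the surface form [əkŋo].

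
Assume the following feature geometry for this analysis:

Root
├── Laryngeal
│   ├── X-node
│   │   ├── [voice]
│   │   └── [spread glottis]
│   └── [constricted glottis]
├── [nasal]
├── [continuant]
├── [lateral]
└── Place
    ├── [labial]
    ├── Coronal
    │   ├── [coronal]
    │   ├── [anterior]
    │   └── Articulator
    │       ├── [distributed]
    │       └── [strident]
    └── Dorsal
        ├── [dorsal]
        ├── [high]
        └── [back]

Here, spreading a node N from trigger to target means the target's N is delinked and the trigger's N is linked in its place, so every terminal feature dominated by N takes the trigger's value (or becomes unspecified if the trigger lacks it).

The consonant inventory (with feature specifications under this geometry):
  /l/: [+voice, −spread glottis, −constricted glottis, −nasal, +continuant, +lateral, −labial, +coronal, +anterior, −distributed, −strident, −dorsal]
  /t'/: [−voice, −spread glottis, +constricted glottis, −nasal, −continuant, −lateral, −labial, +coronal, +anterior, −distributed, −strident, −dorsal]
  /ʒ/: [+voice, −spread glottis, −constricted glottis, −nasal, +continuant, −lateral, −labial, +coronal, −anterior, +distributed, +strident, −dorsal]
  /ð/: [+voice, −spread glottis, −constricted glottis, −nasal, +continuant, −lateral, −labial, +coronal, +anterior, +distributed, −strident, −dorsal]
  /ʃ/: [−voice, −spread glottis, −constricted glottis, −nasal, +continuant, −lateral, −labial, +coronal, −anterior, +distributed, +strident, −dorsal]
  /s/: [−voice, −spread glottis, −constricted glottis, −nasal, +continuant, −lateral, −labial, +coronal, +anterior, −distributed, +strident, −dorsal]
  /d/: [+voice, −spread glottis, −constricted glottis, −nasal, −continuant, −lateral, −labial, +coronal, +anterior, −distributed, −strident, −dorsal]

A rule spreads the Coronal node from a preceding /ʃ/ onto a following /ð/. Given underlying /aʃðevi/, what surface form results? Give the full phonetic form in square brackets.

Terminals under Coronal in this geometry: [coronal], [anterior], [distributed], [strident].
After delinking /ð/'s Coronal and linking /ʃ/'s, the affected terminals become [+coronal], [−anterior], [+distributed], [+strident]; [voice], [spread glottis], [constricted glottis], … (outside Coronal) are retained from /ð/.
The resulting bundle matches /ʒ/ in the inventory; substituting it for /ð/ gives [aʃʒevi].

[aʃʒevi]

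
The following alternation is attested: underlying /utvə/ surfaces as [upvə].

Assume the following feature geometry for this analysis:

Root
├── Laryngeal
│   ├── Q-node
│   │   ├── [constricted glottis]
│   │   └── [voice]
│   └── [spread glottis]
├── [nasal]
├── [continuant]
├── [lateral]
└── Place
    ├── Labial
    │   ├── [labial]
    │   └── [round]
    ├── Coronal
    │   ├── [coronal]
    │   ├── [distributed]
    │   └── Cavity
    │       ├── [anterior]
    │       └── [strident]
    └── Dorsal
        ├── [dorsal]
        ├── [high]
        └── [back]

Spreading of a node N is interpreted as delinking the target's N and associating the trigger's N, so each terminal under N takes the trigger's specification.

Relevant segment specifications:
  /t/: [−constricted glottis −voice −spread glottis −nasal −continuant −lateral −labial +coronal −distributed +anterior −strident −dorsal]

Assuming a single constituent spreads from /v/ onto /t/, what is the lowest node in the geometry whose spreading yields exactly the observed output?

Place

Feature comparison: [labial], [round], [coronal], [anterior], [distributed], [strident] differ between /t/ and [p]; the remaining terminals match.
These terminals are all dominated by Place, and no proper subconstituent of Place covers them all; Place is their lowest common ancestor.
Delinking /t/'s Place and associating /v/'s Place gives precisely the feature bundle of [p].
Since [voice], [continuant] are preserved even though /v/ disagrees there, no node above Place spread.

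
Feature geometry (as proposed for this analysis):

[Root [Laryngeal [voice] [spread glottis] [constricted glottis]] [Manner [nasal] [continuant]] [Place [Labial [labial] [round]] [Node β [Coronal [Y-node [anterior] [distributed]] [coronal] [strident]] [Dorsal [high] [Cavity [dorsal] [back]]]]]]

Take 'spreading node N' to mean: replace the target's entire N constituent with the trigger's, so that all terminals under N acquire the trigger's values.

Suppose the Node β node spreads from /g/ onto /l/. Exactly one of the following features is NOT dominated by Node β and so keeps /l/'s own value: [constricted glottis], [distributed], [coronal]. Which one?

[constricted glottis]

The terminals dominated by Node β are [anterior], [distributed], [coronal], [strident], [high], [dorsal], [back].
Of the listed options, [coronal], [distributed] are among these and would be overwritten by spreading Node β.
[constricted glottis] is not within the Node β subtree (it hangs from Laryngeal), so /l/'s [constricted glottis] value survives.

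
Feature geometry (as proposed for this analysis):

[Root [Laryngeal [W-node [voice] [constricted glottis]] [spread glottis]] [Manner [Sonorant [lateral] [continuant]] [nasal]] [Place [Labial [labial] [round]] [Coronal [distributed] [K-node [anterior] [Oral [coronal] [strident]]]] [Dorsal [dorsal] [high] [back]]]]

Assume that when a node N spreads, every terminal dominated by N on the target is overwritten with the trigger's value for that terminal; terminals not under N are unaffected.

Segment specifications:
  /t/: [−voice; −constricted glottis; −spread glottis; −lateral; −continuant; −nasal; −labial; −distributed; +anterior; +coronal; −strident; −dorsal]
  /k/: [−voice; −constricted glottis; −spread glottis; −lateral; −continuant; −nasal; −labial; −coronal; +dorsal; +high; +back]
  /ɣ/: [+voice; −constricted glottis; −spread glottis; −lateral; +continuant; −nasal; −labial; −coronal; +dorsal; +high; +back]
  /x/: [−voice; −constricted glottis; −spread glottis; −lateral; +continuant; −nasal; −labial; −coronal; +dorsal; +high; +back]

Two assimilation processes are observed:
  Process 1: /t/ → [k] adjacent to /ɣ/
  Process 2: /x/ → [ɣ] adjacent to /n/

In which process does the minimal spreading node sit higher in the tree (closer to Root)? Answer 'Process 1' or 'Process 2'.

Process 1

Process 1 alters [coronal], [anterior], [distributed], [strident], [dorsal], [high], [back]; the lowest common ancestor is Place (depth 1 from Root).
Process 2 alters [voice]; the lowest dominating node is [voice] (depth 3 from Root).
Place is closer to Root than [voice], so Process 1 spreads the higher node.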